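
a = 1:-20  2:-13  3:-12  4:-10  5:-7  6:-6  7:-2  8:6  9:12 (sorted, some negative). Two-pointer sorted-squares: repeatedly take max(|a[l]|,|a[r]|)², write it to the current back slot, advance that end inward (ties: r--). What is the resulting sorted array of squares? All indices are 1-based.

l=1 r=9: |-20|>|12| out[9]=400, l++
l=2 r=9: |-13|>|12| out[8]=169, l++
l=3 r=9: |-12|<=|12| out[7]=144, r--
l=3 r=8: |-12|>|6| out[6]=144, l++
l=4 r=8: |-10|>|6| out[5]=100, l++
l=5 r=8: |-7|>|6| out[4]=49, l++
l=6 r=8: |-6|<=|6| out[3]=36, r--
l=6 r=7: |-6|>|-2| out[2]=36, l++
l=7 r=7: |-2|<=|-2| out[1]=4, r--

[4, 36, 36, 49, 100, 144, 144, 169, 400]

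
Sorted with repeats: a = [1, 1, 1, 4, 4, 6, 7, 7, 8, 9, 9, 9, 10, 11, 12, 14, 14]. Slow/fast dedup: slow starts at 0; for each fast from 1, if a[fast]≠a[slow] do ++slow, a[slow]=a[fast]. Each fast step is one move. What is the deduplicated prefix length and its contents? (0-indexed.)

length 10; prefix = [1, 4, 6, 7, 8, 9, 10, 11, 12, 14]

slow=0 fast=1: a[fast]=1=a[slow] dup, fast++
slow=0 fast=2: a[fast]=1=a[slow] dup, fast++
slow=0 fast=3: a[fast]=4≠a[slow]=1 write a[1]=4, slow++,fast++
slow=1 fast=4: a[fast]=4=a[slow] dup, fast++
slow=1 fast=5: a[fast]=6≠a[slow]=4 write a[2]=6, slow++,fast++
slow=2 fast=6: a[fast]=7≠a[slow]=6 write a[3]=7, slow++,fast++
slow=3 fast=7: a[fast]=7=a[slow] dup, fast++
slow=3 fast=8: a[fast]=8≠a[slow]=7 write a[4]=8, slow++,fast++
slow=4 fast=9: a[fast]=9≠a[slow]=8 write a[5]=9, slow++,fast++
slow=5 fast=10: a[fast]=9=a[slow] dup, fast++
slow=5 fast=11: a[fast]=9=a[slow] dup, fast++
slow=5 fast=12: a[fast]=10≠a[slow]=9 write a[6]=10, slow++,fast++
slow=6 fast=13: a[fast]=11≠a[slow]=10 write a[7]=11, slow++,fast++
slow=7 fast=14: a[fast]=12≠a[slow]=11 write a[8]=12, slow++,fast++
slow=8 fast=15: a[fast]=14≠a[slow]=12 write a[9]=14, slow++,fast++
slow=9 fast=16: a[fast]=14=a[slow] dup, fast++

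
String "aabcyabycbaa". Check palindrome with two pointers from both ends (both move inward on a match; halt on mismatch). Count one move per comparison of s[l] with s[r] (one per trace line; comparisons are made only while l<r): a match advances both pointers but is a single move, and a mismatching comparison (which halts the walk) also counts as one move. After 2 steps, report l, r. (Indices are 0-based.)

l=2, r=9

[0,11] 'a'=='a' → l++,r--
[1,10] 'a'=='a' → l++,r--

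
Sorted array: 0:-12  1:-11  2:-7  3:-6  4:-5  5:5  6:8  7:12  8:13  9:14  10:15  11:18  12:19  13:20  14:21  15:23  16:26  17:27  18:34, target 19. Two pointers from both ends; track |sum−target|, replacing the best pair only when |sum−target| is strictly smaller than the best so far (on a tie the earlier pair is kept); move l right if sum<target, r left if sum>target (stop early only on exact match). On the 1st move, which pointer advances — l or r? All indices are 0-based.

r

l=0 r=18: -12+34=22 d=3 *, r--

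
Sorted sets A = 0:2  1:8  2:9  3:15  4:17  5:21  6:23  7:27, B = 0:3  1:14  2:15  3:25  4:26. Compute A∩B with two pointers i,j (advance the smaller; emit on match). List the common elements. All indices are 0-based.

[i=0,j=0] 2<3 → i++
[i=1,j=0] 8>3 → j++
[i=1,j=1] 8<14 → i++
[i=2,j=1] 9<14 → i++
[i=3,j=1] 15>14 → j++
[i=3,j=2] 15==15 emit → i++,j++
[i=4,j=3] 17<25 → i++
[i=5,j=3] 21<25 → i++
[i=6,j=3] 23<25 → i++
[i=7,j=3] 27>25 → j++
[i=7,j=4] 27>26 → j++

intersection = [15]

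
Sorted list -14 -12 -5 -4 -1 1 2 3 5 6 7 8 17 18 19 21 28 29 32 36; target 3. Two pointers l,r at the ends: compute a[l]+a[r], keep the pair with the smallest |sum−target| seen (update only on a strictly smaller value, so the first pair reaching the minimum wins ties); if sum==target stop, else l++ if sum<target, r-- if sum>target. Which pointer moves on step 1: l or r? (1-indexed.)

r

[1,20] -14+36=22 d=19 * → r--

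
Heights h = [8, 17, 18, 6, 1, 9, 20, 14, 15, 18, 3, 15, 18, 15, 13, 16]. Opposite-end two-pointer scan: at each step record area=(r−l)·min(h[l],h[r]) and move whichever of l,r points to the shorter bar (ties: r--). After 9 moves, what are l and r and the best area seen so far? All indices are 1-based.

l=1 r=16: min(8,16)*15=120 best=120 *, l++
l=2 r=16: min(17,16)*14=224 best=224 *, r--
l=2 r=15: min(17,13)*13=169 best=224, r--
l=2 r=14: min(17,15)*12=180 best=224, r--
l=2 r=13: min(17,18)*11=187 best=224, l++
l=3 r=13: min(18,18)*10=180 best=224, r--
l=3 r=12: min(18,15)*9=135 best=224, r--
l=3 r=11: min(18,3)*8=24 best=224, r--
l=3 r=10: min(18,18)*7=126 best=224, r--

l=3, r=9, best area=224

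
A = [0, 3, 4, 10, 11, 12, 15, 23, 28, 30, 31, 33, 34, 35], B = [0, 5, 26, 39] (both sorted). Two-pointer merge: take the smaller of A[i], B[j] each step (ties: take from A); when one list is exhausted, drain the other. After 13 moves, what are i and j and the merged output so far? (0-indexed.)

i=10, j=3, merged so far=[0, 0, 3, 4, 5, 10, 11, 12, 15, 23, 26, 28, 30]

i=0 j=0: A[i]=0<=B[j]=0 take 0, i++
i=1 j=0: A[i]=3>B[j]=0 take 0, j++
i=1 j=1: A[i]=3<=B[j]=5 take 3, i++
i=2 j=1: A[i]=4<=B[j]=5 take 4, i++
i=3 j=1: A[i]=10>B[j]=5 take 5, j++
i=3 j=2: A[i]=10<=B[j]=26 take 10, i++
i=4 j=2: A[i]=11<=B[j]=26 take 11, i++
i=5 j=2: A[i]=12<=B[j]=26 take 12, i++
i=6 j=2: A[i]=15<=B[j]=26 take 15, i++
i=7 j=2: A[i]=23<=B[j]=26 take 23, i++
i=8 j=2: A[i]=28>B[j]=26 take 26, j++
i=8 j=3: A[i]=28<=B[j]=39 take 28, i++
i=9 j=3: A[i]=30<=B[j]=39 take 30, i++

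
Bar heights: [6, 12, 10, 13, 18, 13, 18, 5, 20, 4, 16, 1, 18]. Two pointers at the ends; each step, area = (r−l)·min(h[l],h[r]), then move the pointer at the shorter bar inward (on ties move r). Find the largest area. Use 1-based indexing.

l=1 r=13: min(6,18)*12=72 best=72 *, l++
l=2 r=13: min(12,18)*11=132 best=132 *, l++
l=3 r=13: min(10,18)*10=100 best=132, l++
l=4 r=13: min(13,18)*9=117 best=132, l++
l=5 r=13: min(18,18)*8=144 best=144 *, r--
l=5 r=12: min(18,1)*7=7 best=144, r--
l=5 r=11: min(18,16)*6=96 best=144, r--
l=5 r=10: min(18,4)*5=20 best=144, r--
l=5 r=9: min(18,20)*4=72 best=144, l++
l=6 r=9: min(13,20)*3=39 best=144, l++
l=7 r=9: min(18,20)*2=36 best=144, l++
l=8 r=9: min(5,20)*1=5 best=144, l++

max area = 144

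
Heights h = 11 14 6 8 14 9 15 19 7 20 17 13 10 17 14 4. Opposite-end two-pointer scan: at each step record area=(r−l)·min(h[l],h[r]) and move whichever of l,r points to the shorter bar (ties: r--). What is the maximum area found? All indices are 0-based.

max area = 182

l=0 r=15: min(11,4)*15=60 best=60 *, r--
l=0 r=14: min(11,14)*14=154 best=154 *, l++
l=1 r=14: min(14,14)*13=182 best=182 *, r--
l=1 r=13: min(14,17)*12=168 best=182, l++
l=2 r=13: min(6,17)*11=66 best=182, l++
l=3 r=13: min(8,17)*10=80 best=182, l++
l=4 r=13: min(14,17)*9=126 best=182, l++
l=5 r=13: min(9,17)*8=72 best=182, l++
l=6 r=13: min(15,17)*7=105 best=182, l++
l=7 r=13: min(19,17)*6=102 best=182, r--
l=7 r=12: min(19,10)*5=50 best=182, r--
l=7 r=11: min(19,13)*4=52 best=182, r--
l=7 r=10: min(19,17)*3=51 best=182, r--
l=7 r=9: min(19,20)*2=38 best=182, l++
l=8 r=9: min(7,20)*1=7 best=182, l++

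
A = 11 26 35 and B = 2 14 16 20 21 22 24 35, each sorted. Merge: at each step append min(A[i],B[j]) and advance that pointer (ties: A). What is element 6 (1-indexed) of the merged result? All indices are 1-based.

merged[6] = 21

i=1 j=1: A[i]=11>B[j]=2 take 2, j++
i=1 j=2: A[i]=11<=B[j]=14 take 11, i++
i=2 j=2: A[i]=26>B[j]=14 take 14, j++
i=2 j=3: A[i]=26>B[j]=16 take 16, j++
i=2 j=4: A[i]=26>B[j]=20 take 20, j++
i=2 j=5: A[i]=26>B[j]=21 take 21, j++
i=2 j=6: A[i]=26>B[j]=22 take 22, j++
i=2 j=7: A[i]=26>B[j]=24 take 24, j++
i=2 j=8: A[i]=26<=B[j]=35 take 26, i++
i=3 j=8: A[i]=35<=B[j]=35 take 35, i++
i=4 j=8: A done, take B[j]=35, j++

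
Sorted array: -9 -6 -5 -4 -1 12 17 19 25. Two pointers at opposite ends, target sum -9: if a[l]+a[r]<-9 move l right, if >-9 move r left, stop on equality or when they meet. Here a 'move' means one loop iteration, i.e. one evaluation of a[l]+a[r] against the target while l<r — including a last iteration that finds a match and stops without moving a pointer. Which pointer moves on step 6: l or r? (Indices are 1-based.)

r

l=1 r=9: -9+25=16 >-9, r--
l=1 r=8: -9+19=10 >-9, r--
l=1 r=7: -9+17=8 >-9, r--
l=1 r=6: -9+12=3 >-9, r--
l=1 r=5: -9+-1=-10 <-9, l++
l=2 r=5: -6+-1=-7 >-9, r--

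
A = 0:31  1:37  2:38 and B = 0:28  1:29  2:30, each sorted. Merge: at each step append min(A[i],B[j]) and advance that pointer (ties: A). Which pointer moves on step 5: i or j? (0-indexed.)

i

i=0 j=0: A[i]=31>B[j]=28 take 28, j++
i=0 j=1: A[i]=31>B[j]=29 take 29, j++
i=0 j=2: A[i]=31>B[j]=30 take 30, j++
i=0 j=3: B done, take A[i]=31, i++
i=1 j=3: B done, take A[i]=37, i++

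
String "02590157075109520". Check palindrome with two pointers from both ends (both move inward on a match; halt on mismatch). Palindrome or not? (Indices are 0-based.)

l=0 r=16: '0'=='0', l++,r--
l=1 r=15: '2'=='2', l++,r--
l=2 r=14: '5'=='5', l++,r--
l=3 r=13: '9'=='9', l++,r--
l=4 r=12: '0'=='0', l++,r--
l=5 r=11: '1'=='1', l++,r--
l=6 r=10: '5'=='5', l++,r--
l=7 r=9: '7'=='7', l++,r--

palindrome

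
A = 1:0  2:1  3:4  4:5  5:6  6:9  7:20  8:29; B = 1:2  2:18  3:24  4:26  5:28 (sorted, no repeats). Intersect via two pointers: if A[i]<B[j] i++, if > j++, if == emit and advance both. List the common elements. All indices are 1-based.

intersection = []

i=1 j=1: 0<2, i++
i=2 j=1: 1<2, i++
i=3 j=1: 4>2, j++
i=3 j=2: 4<18, i++
i=4 j=2: 5<18, i++
i=5 j=2: 6<18, i++
i=6 j=2: 9<18, i++
i=7 j=2: 20>18, j++
i=7 j=3: 20<24, i++
i=8 j=3: 29>24, j++
i=8 j=4: 29>26, j++
i=8 j=5: 29>28, j++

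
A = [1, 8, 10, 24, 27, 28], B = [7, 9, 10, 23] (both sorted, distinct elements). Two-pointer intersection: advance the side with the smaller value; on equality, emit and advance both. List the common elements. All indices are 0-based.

intersection = [10]

i=0 j=0: 1<7, i++
i=1 j=0: 8>7, j++
i=1 j=1: 8<9, i++
i=2 j=1: 10>9, j++
i=2 j=2: 10==10 emit, i++,j++
i=3 j=3: 24>23, j++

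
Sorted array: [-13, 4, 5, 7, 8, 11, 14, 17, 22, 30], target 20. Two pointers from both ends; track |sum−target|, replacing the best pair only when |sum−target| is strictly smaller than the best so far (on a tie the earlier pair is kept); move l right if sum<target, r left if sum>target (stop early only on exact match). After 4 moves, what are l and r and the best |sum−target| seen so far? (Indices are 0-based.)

l=1, r=6, best |Δ|=1

[0,9] -13+30=17 d=3 * → l++
[1,9] 4+30=34 d=14 → r--
[1,8] 4+22=26 d=6 → r--
[1,7] 4+17=21 d=1 * → r--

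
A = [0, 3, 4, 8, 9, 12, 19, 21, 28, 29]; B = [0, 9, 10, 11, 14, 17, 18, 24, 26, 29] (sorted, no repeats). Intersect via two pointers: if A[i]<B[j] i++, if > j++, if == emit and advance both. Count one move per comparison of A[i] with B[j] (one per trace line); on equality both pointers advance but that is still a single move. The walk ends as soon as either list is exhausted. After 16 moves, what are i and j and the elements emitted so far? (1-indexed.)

i=10, j=10, emitted=[0, 9]

[i=1,j=1] 0==0 emit → i++,j++
[i=2,j=2] 3<9 → i++
[i=3,j=2] 4<9 → i++
[i=4,j=2] 8<9 → i++
[i=5,j=2] 9==9 emit → i++,j++
[i=6,j=3] 12>10 → j++
[i=6,j=4] 12>11 → j++
[i=6,j=5] 12<14 → i++
[i=7,j=5] 19>14 → j++
[i=7,j=6] 19>17 → j++
[i=7,j=7] 19>18 → j++
[i=7,j=8] 19<24 → i++
[i=8,j=8] 21<24 → i++
[i=9,j=8] 28>24 → j++
[i=9,j=9] 28>26 → j++
[i=9,j=10] 28<29 → i++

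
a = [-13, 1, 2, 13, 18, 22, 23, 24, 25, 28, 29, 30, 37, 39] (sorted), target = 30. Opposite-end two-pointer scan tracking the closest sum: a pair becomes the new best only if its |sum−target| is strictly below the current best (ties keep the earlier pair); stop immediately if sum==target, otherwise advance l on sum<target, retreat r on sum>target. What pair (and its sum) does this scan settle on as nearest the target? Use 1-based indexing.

pair (1, 29) with sum 30 (|Δ|=0)

[1,14] -13+39=26 d=4 * → l++
[2,14] 1+39=40 d=10 → r--
[2,13] 1+37=38 d=8 → r--
[2,12] 1+30=31 d=1 * → r--
[2,11] 1+29=30 d=0 * → stop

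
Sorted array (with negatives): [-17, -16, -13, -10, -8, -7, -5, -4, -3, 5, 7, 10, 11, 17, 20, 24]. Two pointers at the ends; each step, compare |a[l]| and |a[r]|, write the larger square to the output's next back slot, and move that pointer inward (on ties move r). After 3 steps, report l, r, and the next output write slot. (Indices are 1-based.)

l=1 r=16: |-17|<=|24| out[16]=576, r--
l=1 r=15: |-17|<=|20| out[15]=400, r--
l=1 r=14: |-17|<=|17| out[14]=289, r--

l=1, r=13, next write slot=13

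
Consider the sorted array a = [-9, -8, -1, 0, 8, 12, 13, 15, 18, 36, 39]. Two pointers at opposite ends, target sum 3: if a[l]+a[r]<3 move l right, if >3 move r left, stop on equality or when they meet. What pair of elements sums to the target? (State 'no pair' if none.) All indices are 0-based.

l=0 r=10: -9+39=30 >3, r--
l=0 r=9: -9+36=27 >3, r--
l=0 r=8: -9+18=9 >3, r--
l=0 r=7: -9+15=6 >3, r--
l=0 r=6: -9+13=4 >3, r--
l=0 r=5: -9+12=3, found

(-9, 12)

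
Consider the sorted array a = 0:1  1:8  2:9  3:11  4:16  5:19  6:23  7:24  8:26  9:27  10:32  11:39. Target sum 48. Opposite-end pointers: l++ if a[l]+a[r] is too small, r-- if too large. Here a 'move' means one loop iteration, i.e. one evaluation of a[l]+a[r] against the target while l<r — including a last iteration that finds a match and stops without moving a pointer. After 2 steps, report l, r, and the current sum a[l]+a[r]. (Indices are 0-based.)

[0,11] 1+39=40 <48 → l++
[1,11] 8+39=47 <48 → l++

l=2, r=11, sum=48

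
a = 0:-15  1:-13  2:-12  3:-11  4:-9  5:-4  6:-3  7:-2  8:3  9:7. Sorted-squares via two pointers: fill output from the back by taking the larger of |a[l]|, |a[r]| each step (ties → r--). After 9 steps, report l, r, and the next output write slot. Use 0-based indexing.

l=7, r=7, next write slot=0

[0,9] |-15|>|7| out[9]=225 → l++
[1,9] |-13|>|7| out[8]=169 → l++
[2,9] |-12|>|7| out[7]=144 → l++
[3,9] |-11|>|7| out[6]=121 → l++
[4,9] |-9|>|7| out[5]=81 → l++
[5,9] |-4|<=|7| out[4]=49 → r--
[5,8] |-4|>|3| out[3]=16 → l++
[6,8] |-3|<=|3| out[2]=9 → r--
[6,7] |-3|>|-2| out[1]=9 → l++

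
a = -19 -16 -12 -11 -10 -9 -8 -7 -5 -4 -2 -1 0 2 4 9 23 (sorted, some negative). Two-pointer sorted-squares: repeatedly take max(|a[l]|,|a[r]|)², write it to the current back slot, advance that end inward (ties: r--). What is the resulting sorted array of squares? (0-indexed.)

l=0 r=16: |-19|<=|23| out[16]=529, r--
l=0 r=15: |-19|>|9| out[15]=361, l++
l=1 r=15: |-16|>|9| out[14]=256, l++
l=2 r=15: |-12|>|9| out[13]=144, l++
l=3 r=15: |-11|>|9| out[12]=121, l++
l=4 r=15: |-10|>|9| out[11]=100, l++
l=5 r=15: |-9|<=|9| out[10]=81, r--
l=5 r=14: |-9|>|4| out[9]=81, l++
l=6 r=14: |-8|>|4| out[8]=64, l++
l=7 r=14: |-7|>|4| out[7]=49, l++
l=8 r=14: |-5|>|4| out[6]=25, l++
l=9 r=14: |-4|<=|4| out[5]=16, r--
l=9 r=13: |-4|>|2| out[4]=16, l++
l=10 r=13: |-2|<=|2| out[3]=4, r--
l=10 r=12: |-2|>|0| out[2]=4, l++
l=11 r=12: |-1|>|0| out[1]=1, l++
l=12 r=12: |0|<=|0| out[0]=0, r--

[0, 1, 4, 4, 16, 16, 25, 49, 64, 81, 81, 100, 121, 144, 256, 361, 529]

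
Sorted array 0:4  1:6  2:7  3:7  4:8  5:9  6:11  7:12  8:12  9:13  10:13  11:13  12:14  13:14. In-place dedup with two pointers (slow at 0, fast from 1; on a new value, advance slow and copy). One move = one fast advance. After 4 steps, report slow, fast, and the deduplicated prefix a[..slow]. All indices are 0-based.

(s=0,f=1) a[fast]=6≠a[slow]=4 write a[1]=6 → slow++,fast++
(s=1,f=2) a[fast]=7≠a[slow]=6 write a[2]=7 → slow++,fast++
(s=2,f=3) a[fast]=7=a[slow] dup → fast++
(s=2,f=4) a[fast]=8≠a[slow]=7 write a[3]=8 → slow++,fast++

slow=3, fast=5, prefix=[4, 6, 7, 8]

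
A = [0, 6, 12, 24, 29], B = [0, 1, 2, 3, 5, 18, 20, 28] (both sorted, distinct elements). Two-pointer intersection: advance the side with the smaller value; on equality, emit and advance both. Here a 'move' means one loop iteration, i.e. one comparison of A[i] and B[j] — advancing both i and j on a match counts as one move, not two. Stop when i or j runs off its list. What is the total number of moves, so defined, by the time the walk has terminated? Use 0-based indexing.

11 moves

[i=0,j=0] 0==0 emit → i++,j++
[i=1,j=1] 6>1 → j++
[i=1,j=2] 6>2 → j++
[i=1,j=3] 6>3 → j++
[i=1,j=4] 6>5 → j++
[i=1,j=5] 6<18 → i++
[i=2,j=5] 12<18 → i++
[i=3,j=5] 24>18 → j++
[i=3,j=6] 24>20 → j++
[i=3,j=7] 24<28 → i++
[i=4,j=7] 29>28 → j++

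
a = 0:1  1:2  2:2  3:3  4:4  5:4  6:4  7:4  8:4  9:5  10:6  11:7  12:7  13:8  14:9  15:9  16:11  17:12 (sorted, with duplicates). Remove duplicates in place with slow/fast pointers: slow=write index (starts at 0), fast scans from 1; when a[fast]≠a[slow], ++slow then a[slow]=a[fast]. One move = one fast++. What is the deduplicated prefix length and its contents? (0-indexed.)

length 11; prefix = [1, 2, 3, 4, 5, 6, 7, 8, 9, 11, 12]

slow=0 fast=1: a[fast]=2≠a[slow]=1 write a[1]=2, slow++,fast++
slow=1 fast=2: a[fast]=2=a[slow] dup, fast++
slow=1 fast=3: a[fast]=3≠a[slow]=2 write a[2]=3, slow++,fast++
slow=2 fast=4: a[fast]=4≠a[slow]=3 write a[3]=4, slow++,fast++
slow=3 fast=5: a[fast]=4=a[slow] dup, fast++
slow=3 fast=6: a[fast]=4=a[slow] dup, fast++
slow=3 fast=7: a[fast]=4=a[slow] dup, fast++
slow=3 fast=8: a[fast]=4=a[slow] dup, fast++
slow=3 fast=9: a[fast]=5≠a[slow]=4 write a[4]=5, slow++,fast++
slow=4 fast=10: a[fast]=6≠a[slow]=5 write a[5]=6, slow++,fast++
slow=5 fast=11: a[fast]=7≠a[slow]=6 write a[6]=7, slow++,fast++
slow=6 fast=12: a[fast]=7=a[slow] dup, fast++
slow=6 fast=13: a[fast]=8≠a[slow]=7 write a[7]=8, slow++,fast++
slow=7 fast=14: a[fast]=9≠a[slow]=8 write a[8]=9, slow++,fast++
slow=8 fast=15: a[fast]=9=a[slow] dup, fast++
slow=8 fast=16: a[fast]=11≠a[slow]=9 write a[9]=11, slow++,fast++
slow=9 fast=17: a[fast]=12≠a[slow]=11 write a[10]=12, slow++,fast++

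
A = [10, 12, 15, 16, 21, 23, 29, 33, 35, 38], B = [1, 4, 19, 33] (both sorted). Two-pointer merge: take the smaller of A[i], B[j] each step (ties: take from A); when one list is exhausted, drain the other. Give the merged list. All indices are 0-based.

[1, 4, 10, 12, 15, 16, 19, 21, 23, 29, 33, 33, 35, 38]

i=0 j=0: A[i]=10>B[j]=1 take 1, j++
i=0 j=1: A[i]=10>B[j]=4 take 4, j++
i=0 j=2: A[i]=10<=B[j]=19 take 10, i++
i=1 j=2: A[i]=12<=B[j]=19 take 12, i++
i=2 j=2: A[i]=15<=B[j]=19 take 15, i++
i=3 j=2: A[i]=16<=B[j]=19 take 16, i++
i=4 j=2: A[i]=21>B[j]=19 take 19, j++
i=4 j=3: A[i]=21<=B[j]=33 take 21, i++
i=5 j=3: A[i]=23<=B[j]=33 take 23, i++
i=6 j=3: A[i]=29<=B[j]=33 take 29, i++
i=7 j=3: A[i]=33<=B[j]=33 take 33, i++
i=8 j=3: A[i]=35>B[j]=33 take 33, j++
i=8 j=4: B done, take A[i]=35, i++
i=9 j=4: B done, take A[i]=38, i++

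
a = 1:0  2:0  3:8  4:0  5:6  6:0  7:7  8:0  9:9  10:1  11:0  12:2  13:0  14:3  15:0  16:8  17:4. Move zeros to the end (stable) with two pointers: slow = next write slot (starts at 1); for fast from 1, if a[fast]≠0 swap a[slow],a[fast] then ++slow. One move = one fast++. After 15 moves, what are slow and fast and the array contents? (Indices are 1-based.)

slow=1 fast=1: a[fast]=0, fast++
slow=1 fast=2: a[fast]=0, fast++
slow=1 fast=3: a[fast]=8≠0 swap→a[1]=8, slow++,fast++
slow=2 fast=4: a[fast]=0, fast++
slow=2 fast=5: a[fast]=6≠0 swap→a[2]=6, slow++,fast++
slow=3 fast=6: a[fast]=0, fast++
slow=3 fast=7: a[fast]=7≠0 swap→a[3]=7, slow++,fast++
slow=4 fast=8: a[fast]=0, fast++
slow=4 fast=9: a[fast]=9≠0 swap→a[4]=9, slow++,fast++
slow=5 fast=10: a[fast]=1≠0 swap→a[5]=1, slow++,fast++
slow=6 fast=11: a[fast]=0, fast++
slow=6 fast=12: a[fast]=2≠0 swap→a[6]=2, slow++,fast++
slow=7 fast=13: a[fast]=0, fast++
slow=7 fast=14: a[fast]=3≠0 swap→a[7]=3, slow++,fast++
slow=8 fast=15: a[fast]=0, fast++

slow=8, fast=16, a=[8, 6, 7, 9, 1, 2, 3, 0, 0, 0, 0, 0, 0, 0, 0, 8, 4]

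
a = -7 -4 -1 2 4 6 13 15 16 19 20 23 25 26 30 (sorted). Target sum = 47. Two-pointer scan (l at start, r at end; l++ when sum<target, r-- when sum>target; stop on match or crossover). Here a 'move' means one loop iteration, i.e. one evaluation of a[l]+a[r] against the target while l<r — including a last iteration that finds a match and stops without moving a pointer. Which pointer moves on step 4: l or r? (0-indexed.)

l

[0,14] -7+30=23 <47 → l++
[1,14] -4+30=26 <47 → l++
[2,14] -1+30=29 <47 → l++
[3,14] 2+30=32 <47 → l++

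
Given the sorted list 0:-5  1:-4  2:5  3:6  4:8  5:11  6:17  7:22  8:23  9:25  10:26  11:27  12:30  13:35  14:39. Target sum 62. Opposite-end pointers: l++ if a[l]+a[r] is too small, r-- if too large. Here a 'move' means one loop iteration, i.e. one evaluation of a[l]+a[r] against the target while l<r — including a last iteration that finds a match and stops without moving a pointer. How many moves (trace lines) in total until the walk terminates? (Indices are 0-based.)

9 moves

[0,14] -5+39=34 <62 → l++
[1,14] -4+39=35 <62 → l++
[2,14] 5+39=44 <62 → l++
[3,14] 6+39=45 <62 → l++
[4,14] 8+39=47 <62 → l++
[5,14] 11+39=50 <62 → l++
[6,14] 17+39=56 <62 → l++
[7,14] 22+39=61 <62 → l++
[8,14] 23+39=62 → found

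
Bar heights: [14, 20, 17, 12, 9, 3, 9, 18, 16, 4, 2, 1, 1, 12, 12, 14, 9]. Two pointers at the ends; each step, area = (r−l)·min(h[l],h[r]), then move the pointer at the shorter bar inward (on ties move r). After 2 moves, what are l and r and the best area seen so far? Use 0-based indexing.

l=0, r=14, best area=210

l=0 r=16: min(14,9)*16=144 best=144 *, r--
l=0 r=15: min(14,14)*15=210 best=210 *, r--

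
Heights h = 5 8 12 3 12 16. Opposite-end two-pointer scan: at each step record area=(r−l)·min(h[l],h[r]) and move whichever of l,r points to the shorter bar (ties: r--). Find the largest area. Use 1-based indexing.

max area = 36

[1,6] min(5,16)*5=25 best=25 * → l++
[2,6] min(8,16)*4=32 best=32 * → l++
[3,6] min(12,16)*3=36 best=36 * → l++
[4,6] min(3,16)*2=6 best=36 → l++
[5,6] min(12,16)*1=12 best=36 → l++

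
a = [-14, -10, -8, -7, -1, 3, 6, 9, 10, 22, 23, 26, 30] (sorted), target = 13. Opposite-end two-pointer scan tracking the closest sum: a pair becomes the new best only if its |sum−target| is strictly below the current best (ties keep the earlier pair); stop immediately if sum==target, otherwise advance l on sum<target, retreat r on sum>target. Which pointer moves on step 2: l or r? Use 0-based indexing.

[0,12] -14+30=16 d=3 * → r--
[0,11] -14+26=12 d=1 * → l++

l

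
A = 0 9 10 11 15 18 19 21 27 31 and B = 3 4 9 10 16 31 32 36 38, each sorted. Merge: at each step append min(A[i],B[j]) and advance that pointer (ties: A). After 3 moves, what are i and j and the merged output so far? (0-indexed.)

i=0 j=0: A[i]=0<=B[j]=3 take 0, i++
i=1 j=0: A[i]=9>B[j]=3 take 3, j++
i=1 j=1: A[i]=9>B[j]=4 take 4, j++

i=1, j=2, merged so far=[0, 3, 4]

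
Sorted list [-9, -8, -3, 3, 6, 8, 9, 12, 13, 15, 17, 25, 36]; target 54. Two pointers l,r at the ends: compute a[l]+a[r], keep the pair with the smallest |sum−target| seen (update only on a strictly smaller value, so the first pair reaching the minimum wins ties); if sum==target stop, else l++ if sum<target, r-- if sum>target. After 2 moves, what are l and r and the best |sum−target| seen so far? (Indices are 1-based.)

l=1 r=13: -9+36=27 d=27 *, l++
l=2 r=13: -8+36=28 d=26 *, l++

l=3, r=13, best |Δ|=26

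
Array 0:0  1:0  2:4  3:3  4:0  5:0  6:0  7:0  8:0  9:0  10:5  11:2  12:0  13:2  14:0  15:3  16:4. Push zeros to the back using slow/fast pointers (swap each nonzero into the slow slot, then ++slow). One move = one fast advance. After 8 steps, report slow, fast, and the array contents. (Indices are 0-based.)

slow=2, fast=8, a=[4, 3, 0, 0, 0, 0, 0, 0, 0, 0, 5, 2, 0, 2, 0, 3, 4]

slow=0 fast=0: a[fast]=0, fast++
slow=0 fast=1: a[fast]=0, fast++
slow=0 fast=2: a[fast]=4≠0 swap→a[0]=4, slow++,fast++
slow=1 fast=3: a[fast]=3≠0 swap→a[1]=3, slow++,fast++
slow=2 fast=4: a[fast]=0, fast++
slow=2 fast=5: a[fast]=0, fast++
slow=2 fast=6: a[fast]=0, fast++
slow=2 fast=7: a[fast]=0, fast++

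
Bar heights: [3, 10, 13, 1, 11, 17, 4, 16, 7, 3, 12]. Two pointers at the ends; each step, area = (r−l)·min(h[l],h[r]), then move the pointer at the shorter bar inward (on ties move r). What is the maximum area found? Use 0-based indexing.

max area = 96

l=0 r=10: min(3,12)*10=30 best=30 *, l++
l=1 r=10: min(10,12)*9=90 best=90 *, l++
l=2 r=10: min(13,12)*8=96 best=96 *, r--
l=2 r=9: min(13,3)*7=21 best=96, r--
l=2 r=8: min(13,7)*6=42 best=96, r--
l=2 r=7: min(13,16)*5=65 best=96, l++
l=3 r=7: min(1,16)*4=4 best=96, l++
l=4 r=7: min(11,16)*3=33 best=96, l++
l=5 r=7: min(17,16)*2=32 best=96, r--
l=5 r=6: min(17,4)*1=4 best=96, r--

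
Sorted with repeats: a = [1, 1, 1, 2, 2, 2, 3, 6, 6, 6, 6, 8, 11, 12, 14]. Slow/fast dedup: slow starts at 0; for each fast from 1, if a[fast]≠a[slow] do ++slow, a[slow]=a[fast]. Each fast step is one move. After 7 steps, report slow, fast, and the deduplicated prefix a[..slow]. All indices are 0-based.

slow=3, fast=8, prefix=[1, 2, 3, 6]

(s=0,f=1) a[fast]=1=a[slow] dup → fast++
(s=0,f=2) a[fast]=1=a[slow] dup → fast++
(s=0,f=3) a[fast]=2≠a[slow]=1 write a[1]=2 → slow++,fast++
(s=1,f=4) a[fast]=2=a[slow] dup → fast++
(s=1,f=5) a[fast]=2=a[slow] dup → fast++
(s=1,f=6) a[fast]=3≠a[slow]=2 write a[2]=3 → slow++,fast++
(s=2,f=7) a[fast]=6≠a[slow]=3 write a[3]=6 → slow++,fast++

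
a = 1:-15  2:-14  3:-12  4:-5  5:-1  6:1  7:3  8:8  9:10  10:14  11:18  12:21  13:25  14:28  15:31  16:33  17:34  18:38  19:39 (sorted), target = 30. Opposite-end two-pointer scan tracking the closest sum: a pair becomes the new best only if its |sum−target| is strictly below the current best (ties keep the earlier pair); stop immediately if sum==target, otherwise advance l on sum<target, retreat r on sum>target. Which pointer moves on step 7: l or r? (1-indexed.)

l=1 r=19: -15+39=24 d=6 *, l++
l=2 r=19: -14+39=25 d=5 *, l++
l=3 r=19: -12+39=27 d=3 *, l++
l=4 r=19: -5+39=34 d=4, r--
l=4 r=18: -5+38=33 d=3, r--
l=4 r=17: -5+34=29 d=1 *, l++
l=5 r=17: -1+34=33 d=3, r--

r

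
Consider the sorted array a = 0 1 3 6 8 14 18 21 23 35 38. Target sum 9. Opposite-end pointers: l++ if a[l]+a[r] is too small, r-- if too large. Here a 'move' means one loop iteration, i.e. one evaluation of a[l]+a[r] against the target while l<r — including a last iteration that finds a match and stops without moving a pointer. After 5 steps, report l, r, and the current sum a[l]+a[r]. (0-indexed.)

l=0 r=10: 0+38=38 >9, r--
l=0 r=9: 0+35=35 >9, r--
l=0 r=8: 0+23=23 >9, r--
l=0 r=7: 0+21=21 >9, r--
l=0 r=6: 0+18=18 >9, r--

l=0, r=5, sum=14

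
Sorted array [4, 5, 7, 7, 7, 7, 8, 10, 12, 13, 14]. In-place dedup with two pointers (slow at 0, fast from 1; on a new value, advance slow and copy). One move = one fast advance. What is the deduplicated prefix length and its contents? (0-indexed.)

length 8; prefix = [4, 5, 7, 8, 10, 12, 13, 14]

(s=0,f=1) a[fast]=5≠a[slow]=4 write a[1]=5 → slow++,fast++
(s=1,f=2) a[fast]=7≠a[slow]=5 write a[2]=7 → slow++,fast++
(s=2,f=3) a[fast]=7=a[slow] dup → fast++
(s=2,f=4) a[fast]=7=a[slow] dup → fast++
(s=2,f=5) a[fast]=7=a[slow] dup → fast++
(s=2,f=6) a[fast]=8≠a[slow]=7 write a[3]=8 → slow++,fast++
(s=3,f=7) a[fast]=10≠a[slow]=8 write a[4]=10 → slow++,fast++
(s=4,f=8) a[fast]=12≠a[slow]=10 write a[5]=12 → slow++,fast++
(s=5,f=9) a[fast]=13≠a[slow]=12 write a[6]=13 → slow++,fast++
(s=6,f=10) a[fast]=14≠a[slow]=13 write a[7]=14 → slow++,fast++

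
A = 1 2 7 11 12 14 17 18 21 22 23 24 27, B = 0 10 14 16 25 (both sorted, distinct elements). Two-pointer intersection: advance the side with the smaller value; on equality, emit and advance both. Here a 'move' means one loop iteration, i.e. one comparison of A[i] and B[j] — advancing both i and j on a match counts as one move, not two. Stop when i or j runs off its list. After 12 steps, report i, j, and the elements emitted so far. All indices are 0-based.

[i=0,j=0] 1>0 → j++
[i=0,j=1] 1<10 → i++
[i=1,j=1] 2<10 → i++
[i=2,j=1] 7<10 → i++
[i=3,j=1] 11>10 → j++
[i=3,j=2] 11<14 → i++
[i=4,j=2] 12<14 → i++
[i=5,j=2] 14==14 emit → i++,j++
[i=6,j=3] 17>16 → j++
[i=6,j=4] 17<25 → i++
[i=7,j=4] 18<25 → i++
[i=8,j=4] 21<25 → i++

i=9, j=4, emitted=[14]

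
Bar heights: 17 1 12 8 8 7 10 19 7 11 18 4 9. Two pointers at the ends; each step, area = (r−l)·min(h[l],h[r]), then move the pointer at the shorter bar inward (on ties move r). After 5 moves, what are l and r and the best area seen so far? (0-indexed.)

l=0 r=12: min(17,9)*12=108 best=108 *, r--
l=0 r=11: min(17,4)*11=44 best=108, r--
l=0 r=10: min(17,18)*10=170 best=170 *, l++
l=1 r=10: min(1,18)*9=9 best=170, l++
l=2 r=10: min(12,18)*8=96 best=170, l++

l=3, r=10, best area=170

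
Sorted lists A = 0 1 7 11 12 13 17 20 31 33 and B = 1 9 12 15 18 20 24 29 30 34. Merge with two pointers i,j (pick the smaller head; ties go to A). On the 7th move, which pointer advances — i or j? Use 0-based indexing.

i=0 j=0: A[i]=0<=B[j]=1 take 0, i++
i=1 j=0: A[i]=1<=B[j]=1 take 1, i++
i=2 j=0: A[i]=7>B[j]=1 take 1, j++
i=2 j=1: A[i]=7<=B[j]=9 take 7, i++
i=3 j=1: A[i]=11>B[j]=9 take 9, j++
i=3 j=2: A[i]=11<=B[j]=12 take 11, i++
i=4 j=2: A[i]=12<=B[j]=12 take 12, i++

i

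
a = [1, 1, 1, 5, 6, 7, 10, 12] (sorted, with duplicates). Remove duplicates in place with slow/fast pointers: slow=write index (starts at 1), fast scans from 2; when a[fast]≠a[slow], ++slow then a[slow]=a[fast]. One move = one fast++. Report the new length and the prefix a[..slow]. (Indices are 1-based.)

length 6; prefix = [1, 5, 6, 7, 10, 12]

(s=1,f=2) a[fast]=1=a[slow] dup → fast++
(s=1,f=3) a[fast]=1=a[slow] dup → fast++
(s=1,f=4) a[fast]=5≠a[slow]=1 write a[2]=5 → slow++,fast++
(s=2,f=5) a[fast]=6≠a[slow]=5 write a[3]=6 → slow++,fast++
(s=3,f=6) a[fast]=7≠a[slow]=6 write a[4]=7 → slow++,fast++
(s=4,f=7) a[fast]=10≠a[slow]=7 write a[5]=10 → slow++,fast++
(s=5,f=8) a[fast]=12≠a[slow]=10 write a[6]=12 → slow++,fast++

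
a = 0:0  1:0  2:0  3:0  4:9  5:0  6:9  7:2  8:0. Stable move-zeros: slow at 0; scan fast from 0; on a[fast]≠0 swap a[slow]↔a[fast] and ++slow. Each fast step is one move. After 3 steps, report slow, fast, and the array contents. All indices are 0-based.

(s=0,f=0) a[fast]=0 → fast++
(s=0,f=1) a[fast]=0 → fast++
(s=0,f=2) a[fast]=0 → fast++

slow=0, fast=3, a=[0, 0, 0, 0, 9, 0, 9, 2, 0]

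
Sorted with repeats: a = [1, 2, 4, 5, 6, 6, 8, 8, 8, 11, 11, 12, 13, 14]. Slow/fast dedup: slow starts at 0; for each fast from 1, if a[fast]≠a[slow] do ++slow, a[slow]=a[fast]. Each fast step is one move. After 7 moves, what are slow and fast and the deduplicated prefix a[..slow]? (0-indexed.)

slow=0 fast=1: a[fast]=2≠a[slow]=1 write a[1]=2, slow++,fast++
slow=1 fast=2: a[fast]=4≠a[slow]=2 write a[2]=4, slow++,fast++
slow=2 fast=3: a[fast]=5≠a[slow]=4 write a[3]=5, slow++,fast++
slow=3 fast=4: a[fast]=6≠a[slow]=5 write a[4]=6, slow++,fast++
slow=4 fast=5: a[fast]=6=a[slow] dup, fast++
slow=4 fast=6: a[fast]=8≠a[slow]=6 write a[5]=8, slow++,fast++
slow=5 fast=7: a[fast]=8=a[slow] dup, fast++

slow=5, fast=8, prefix=[1, 2, 4, 5, 6, 8]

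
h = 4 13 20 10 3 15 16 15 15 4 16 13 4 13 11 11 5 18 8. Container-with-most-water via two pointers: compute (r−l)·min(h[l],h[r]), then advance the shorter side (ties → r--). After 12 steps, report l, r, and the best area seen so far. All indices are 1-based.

[1,19] min(4,8)*18=72 best=72 * → l++
[2,19] min(13,8)*17=136 best=136 * → r--
[2,18] min(13,18)*16=208 best=208 * → l++
[3,18] min(20,18)*15=270 best=270 * → r--
[3,17] min(20,5)*14=70 best=270 → r--
[3,16] min(20,11)*13=143 best=270 → r--
[3,15] min(20,11)*12=132 best=270 → r--
[3,14] min(20,13)*11=143 best=270 → r--
[3,13] min(20,4)*10=40 best=270 → r--
[3,12] min(20,13)*9=117 best=270 → r--
[3,11] min(20,16)*8=128 best=270 → r--
[3,10] min(20,4)*7=28 best=270 → r--

l=3, r=9, best area=270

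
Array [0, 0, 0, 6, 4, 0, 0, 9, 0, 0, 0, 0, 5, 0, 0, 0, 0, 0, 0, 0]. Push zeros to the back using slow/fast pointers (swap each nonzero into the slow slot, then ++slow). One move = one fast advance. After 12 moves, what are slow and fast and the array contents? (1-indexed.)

slow=4, fast=13, a=[6, 4, 9, 0, 0, 0, 0, 0, 0, 0, 0, 0, 5, 0, 0, 0, 0, 0, 0, 0]

slow=1 fast=1: a[fast]=0, fast++
slow=1 fast=2: a[fast]=0, fast++
slow=1 fast=3: a[fast]=0, fast++
slow=1 fast=4: a[fast]=6≠0 swap→a[1]=6, slow++,fast++
slow=2 fast=5: a[fast]=4≠0 swap→a[2]=4, slow++,fast++
slow=3 fast=6: a[fast]=0, fast++
slow=3 fast=7: a[fast]=0, fast++
slow=3 fast=8: a[fast]=9≠0 swap→a[3]=9, slow++,fast++
slow=4 fast=9: a[fast]=0, fast++
slow=4 fast=10: a[fast]=0, fast++
slow=4 fast=11: a[fast]=0, fast++
slow=4 fast=12: a[fast]=0, fast++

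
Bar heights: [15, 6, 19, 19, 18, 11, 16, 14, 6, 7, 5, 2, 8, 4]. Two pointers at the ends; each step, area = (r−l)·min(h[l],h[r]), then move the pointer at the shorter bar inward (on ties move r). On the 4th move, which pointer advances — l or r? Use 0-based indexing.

l=0 r=13: min(15,4)*13=52 best=52 *, r--
l=0 r=12: min(15,8)*12=96 best=96 *, r--
l=0 r=11: min(15,2)*11=22 best=96, r--
l=0 r=10: min(15,5)*10=50 best=96, r--

r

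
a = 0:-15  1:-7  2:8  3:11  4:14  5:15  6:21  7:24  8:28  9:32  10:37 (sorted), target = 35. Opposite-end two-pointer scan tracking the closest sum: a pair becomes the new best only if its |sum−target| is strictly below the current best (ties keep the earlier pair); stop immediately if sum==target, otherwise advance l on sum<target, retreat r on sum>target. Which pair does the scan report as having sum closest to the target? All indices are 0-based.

l=0 r=10: -15+37=22 d=13 *, l++
l=1 r=10: -7+37=30 d=5 *, l++
l=2 r=10: 8+37=45 d=10, r--
l=2 r=9: 8+32=40 d=5, r--
l=2 r=8: 8+28=36 d=1 *, r--
l=2 r=7: 8+24=32 d=3, l++
l=3 r=7: 11+24=35 d=0 *, stop

pair (11, 24) with sum 35 (|Δ|=0)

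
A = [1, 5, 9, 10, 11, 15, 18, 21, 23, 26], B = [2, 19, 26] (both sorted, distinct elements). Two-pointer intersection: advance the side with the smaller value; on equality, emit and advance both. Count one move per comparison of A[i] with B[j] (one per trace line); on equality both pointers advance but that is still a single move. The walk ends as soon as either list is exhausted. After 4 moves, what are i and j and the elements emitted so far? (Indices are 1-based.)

i=1 j=1: 1<2, i++
i=2 j=1: 5>2, j++
i=2 j=2: 5<19, i++
i=3 j=2: 9<19, i++

i=4, j=2, emitted=[]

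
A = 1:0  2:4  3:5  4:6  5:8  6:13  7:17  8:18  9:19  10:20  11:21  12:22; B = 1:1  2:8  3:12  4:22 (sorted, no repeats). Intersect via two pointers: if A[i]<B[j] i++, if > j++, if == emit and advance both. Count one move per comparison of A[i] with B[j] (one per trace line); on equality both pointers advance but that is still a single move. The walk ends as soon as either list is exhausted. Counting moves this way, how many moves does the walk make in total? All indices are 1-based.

14 moves

i=1 j=1: 0<1, i++
i=2 j=1: 4>1, j++
i=2 j=2: 4<8, i++
i=3 j=2: 5<8, i++
i=4 j=2: 6<8, i++
i=5 j=2: 8==8 emit, i++,j++
i=6 j=3: 13>12, j++
i=6 j=4: 13<22, i++
i=7 j=4: 17<22, i++
i=8 j=4: 18<22, i++
i=9 j=4: 19<22, i++
i=10 j=4: 20<22, i++
i=11 j=4: 21<22, i++
i=12 j=4: 22==22 emit, i++,j++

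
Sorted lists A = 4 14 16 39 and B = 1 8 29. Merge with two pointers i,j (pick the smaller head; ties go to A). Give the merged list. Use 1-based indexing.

[i=1,j=1] A[i]=4>B[j]=1 take 1 → j++
[i=1,j=2] A[i]=4<=B[j]=8 take 4 → i++
[i=2,j=2] A[i]=14>B[j]=8 take 8 → j++
[i=2,j=3] A[i]=14<=B[j]=29 take 14 → i++
[i=3,j=3] A[i]=16<=B[j]=29 take 16 → i++
[i=4,j=3] A[i]=39>B[j]=29 take 29 → j++
[i=4,j=4] B done, take A[i]=39 → i++

[1, 4, 8, 14, 16, 29, 39]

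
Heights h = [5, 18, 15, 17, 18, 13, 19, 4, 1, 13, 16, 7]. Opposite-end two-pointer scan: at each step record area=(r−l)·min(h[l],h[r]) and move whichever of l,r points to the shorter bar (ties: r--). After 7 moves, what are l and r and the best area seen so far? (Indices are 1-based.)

l=3, r=7, best area=144

l=1 r=12: min(5,7)*11=55 best=55 *, l++
l=2 r=12: min(18,7)*10=70 best=70 *, r--
l=2 r=11: min(18,16)*9=144 best=144 *, r--
l=2 r=10: min(18,13)*8=104 best=144, r--
l=2 r=9: min(18,1)*7=7 best=144, r--
l=2 r=8: min(18,4)*6=24 best=144, r--
l=2 r=7: min(18,19)*5=90 best=144, l++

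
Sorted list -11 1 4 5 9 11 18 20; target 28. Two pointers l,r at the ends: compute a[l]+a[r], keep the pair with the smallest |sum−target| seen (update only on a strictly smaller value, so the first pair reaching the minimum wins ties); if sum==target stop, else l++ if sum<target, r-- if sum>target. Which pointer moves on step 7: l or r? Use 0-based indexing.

r

[0,7] -11+20=9 d=19 * → l++
[1,7] 1+20=21 d=7 * → l++
[2,7] 4+20=24 d=4 * → l++
[3,7] 5+20=25 d=3 * → l++
[4,7] 9+20=29 d=1 * → r--
[4,6] 9+18=27 d=1 → l++
[5,6] 11+18=29 d=1 → r--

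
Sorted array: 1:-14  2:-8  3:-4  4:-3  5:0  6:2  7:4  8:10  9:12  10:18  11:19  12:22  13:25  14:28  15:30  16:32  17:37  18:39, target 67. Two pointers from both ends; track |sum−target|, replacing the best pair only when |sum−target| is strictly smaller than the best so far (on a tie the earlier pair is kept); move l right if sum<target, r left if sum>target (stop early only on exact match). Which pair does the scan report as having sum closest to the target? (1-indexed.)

pair (28, 39) with sum 67 (|Δ|=0)

[1,18] -14+39=25 d=42 * → l++
[2,18] -8+39=31 d=36 * → l++
[3,18] -4+39=35 d=32 * → l++
[4,18] -3+39=36 d=31 * → l++
[5,18] 0+39=39 d=28 * → l++
[6,18] 2+39=41 d=26 * → l++
[7,18] 4+39=43 d=24 * → l++
[8,18] 10+39=49 d=18 * → l++
[9,18] 12+39=51 d=16 * → l++
[10,18] 18+39=57 d=10 * → l++
[11,18] 19+39=58 d=9 * → l++
[12,18] 22+39=61 d=6 * → l++
[13,18] 25+39=64 d=3 * → l++
[14,18] 28+39=67 d=0 * → stop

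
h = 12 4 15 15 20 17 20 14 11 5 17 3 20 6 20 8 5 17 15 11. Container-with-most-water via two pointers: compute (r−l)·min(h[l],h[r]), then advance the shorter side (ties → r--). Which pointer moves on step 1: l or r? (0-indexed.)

[0,19] min(12,11)*19=209 best=209 * → r--

r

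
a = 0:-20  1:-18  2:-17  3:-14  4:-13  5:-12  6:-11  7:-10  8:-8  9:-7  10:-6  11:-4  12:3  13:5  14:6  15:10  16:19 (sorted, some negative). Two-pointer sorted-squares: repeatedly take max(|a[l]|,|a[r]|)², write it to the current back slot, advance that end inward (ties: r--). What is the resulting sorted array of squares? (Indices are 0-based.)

[9, 16, 25, 36, 36, 49, 64, 100, 100, 121, 144, 169, 196, 289, 324, 361, 400]

l=0 r=16: |-20|>|19| out[16]=400, l++
l=1 r=16: |-18|<=|19| out[15]=361, r--
l=1 r=15: |-18|>|10| out[14]=324, l++
l=2 r=15: |-17|>|10| out[13]=289, l++
l=3 r=15: |-14|>|10| out[12]=196, l++
l=4 r=15: |-13|>|10| out[11]=169, l++
l=5 r=15: |-12|>|10| out[10]=144, l++
l=6 r=15: |-11|>|10| out[9]=121, l++
l=7 r=15: |-10|<=|10| out[8]=100, r--
l=7 r=14: |-10|>|6| out[7]=100, l++
l=8 r=14: |-8|>|6| out[6]=64, l++
l=9 r=14: |-7|>|6| out[5]=49, l++
l=10 r=14: |-6|<=|6| out[4]=36, r--
l=10 r=13: |-6|>|5| out[3]=36, l++
l=11 r=13: |-4|<=|5| out[2]=25, r--
l=11 r=12: |-4|>|3| out[1]=16, l++
l=12 r=12: |3|<=|3| out[0]=9, r--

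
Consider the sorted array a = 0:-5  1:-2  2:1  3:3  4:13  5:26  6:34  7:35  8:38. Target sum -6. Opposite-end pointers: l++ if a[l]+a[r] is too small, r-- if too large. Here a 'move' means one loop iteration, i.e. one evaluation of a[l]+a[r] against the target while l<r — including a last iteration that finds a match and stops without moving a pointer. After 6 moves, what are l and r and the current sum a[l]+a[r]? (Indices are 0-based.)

[0,8] -5+38=33 >-6 → r--
[0,7] -5+35=30 >-6 → r--
[0,6] -5+34=29 >-6 → r--
[0,5] -5+26=21 >-6 → r--
[0,4] -5+13=8 >-6 → r--
[0,3] -5+3=-2 >-6 → r--

l=0, r=2, sum=-4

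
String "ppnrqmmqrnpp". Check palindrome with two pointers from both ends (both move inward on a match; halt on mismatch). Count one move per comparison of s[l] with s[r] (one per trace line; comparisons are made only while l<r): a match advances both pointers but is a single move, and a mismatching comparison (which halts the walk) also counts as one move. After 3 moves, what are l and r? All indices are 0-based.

l=0 r=11: 'p'=='p', l++,r--
l=1 r=10: 'p'=='p', l++,r--
l=2 r=9: 'n'=='n', l++,r--

l=3, r=8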